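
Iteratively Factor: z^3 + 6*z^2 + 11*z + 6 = (z + 3)*(z^2 + 3*z + 2) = (z + 2)*(z + 3)*(z + 1)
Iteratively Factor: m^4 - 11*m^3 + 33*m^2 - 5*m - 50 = (m - 5)*(m^3 - 6*m^2 + 3*m + 10) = (m - 5)*(m + 1)*(m^2 - 7*m + 10) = (m - 5)*(m - 2)*(m + 1)*(m - 5)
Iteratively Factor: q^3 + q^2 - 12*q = (q)*(q^2 + q - 12) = q*(q - 3)*(q + 4)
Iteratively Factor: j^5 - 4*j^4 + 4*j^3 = (j)*(j^4 - 4*j^3 + 4*j^2) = j^2*(j^3 - 4*j^2 + 4*j) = j^3*(j^2 - 4*j + 4) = j^3*(j - 2)*(j - 2)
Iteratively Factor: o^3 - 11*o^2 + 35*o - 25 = (o - 1)*(o^2 - 10*o + 25) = (o - 5)*(o - 1)*(o - 5)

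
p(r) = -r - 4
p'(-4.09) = -1.00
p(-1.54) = -2.46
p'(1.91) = -1.00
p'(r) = -1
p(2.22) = -6.22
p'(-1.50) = -1.00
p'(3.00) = -1.00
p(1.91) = -5.91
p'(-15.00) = -1.00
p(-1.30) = -2.70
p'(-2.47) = -1.00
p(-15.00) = 11.00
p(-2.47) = -1.53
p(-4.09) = 0.09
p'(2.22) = -1.00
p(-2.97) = -1.03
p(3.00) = -7.00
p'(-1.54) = -1.00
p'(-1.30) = -1.00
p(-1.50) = -2.50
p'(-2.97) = -1.00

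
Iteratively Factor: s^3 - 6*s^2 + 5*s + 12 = (s - 3)*(s^2 - 3*s - 4) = (s - 4)*(s - 3)*(s + 1)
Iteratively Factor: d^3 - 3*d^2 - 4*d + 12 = (d - 2)*(d^2 - d - 6) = (d - 2)*(d + 2)*(d - 3)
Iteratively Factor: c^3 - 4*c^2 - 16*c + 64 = (c - 4)*(c^2 - 16) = (c - 4)^2*(c + 4)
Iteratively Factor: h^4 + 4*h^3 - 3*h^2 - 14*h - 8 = (h + 4)*(h^3 - 3*h - 2) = (h - 2)*(h + 4)*(h^2 + 2*h + 1) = (h - 2)*(h + 1)*(h + 4)*(h + 1)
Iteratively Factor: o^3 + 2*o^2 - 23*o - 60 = (o - 5)*(o^2 + 7*o + 12) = (o - 5)*(o + 4)*(o + 3)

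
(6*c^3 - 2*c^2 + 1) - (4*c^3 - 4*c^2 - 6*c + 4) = 2*c^3 + 2*c^2 + 6*c - 3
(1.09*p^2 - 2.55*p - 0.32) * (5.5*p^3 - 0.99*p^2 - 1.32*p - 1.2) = 5.995*p^5 - 15.1041*p^4 - 0.674300000000001*p^3 + 2.3748*p^2 + 3.4824*p + 0.384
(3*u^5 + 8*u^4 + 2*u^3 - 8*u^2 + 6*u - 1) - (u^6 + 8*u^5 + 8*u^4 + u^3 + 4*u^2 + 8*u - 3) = -u^6 - 5*u^5 + u^3 - 12*u^2 - 2*u + 2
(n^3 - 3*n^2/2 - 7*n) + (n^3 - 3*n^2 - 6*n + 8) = 2*n^3 - 9*n^2/2 - 13*n + 8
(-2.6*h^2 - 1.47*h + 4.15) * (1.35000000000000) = -3.51*h^2 - 1.9845*h + 5.6025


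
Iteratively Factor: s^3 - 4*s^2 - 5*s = (s - 5)*(s^2 + s) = s*(s - 5)*(s + 1)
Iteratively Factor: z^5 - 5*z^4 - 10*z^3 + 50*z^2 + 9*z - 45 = (z + 3)*(z^4 - 8*z^3 + 14*z^2 + 8*z - 15) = (z + 1)*(z + 3)*(z^3 - 9*z^2 + 23*z - 15) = (z - 1)*(z + 1)*(z + 3)*(z^2 - 8*z + 15) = (z - 5)*(z - 1)*(z + 1)*(z + 3)*(z - 3)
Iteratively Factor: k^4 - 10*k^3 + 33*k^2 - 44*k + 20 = (k - 1)*(k^3 - 9*k^2 + 24*k - 20) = (k - 5)*(k - 1)*(k^2 - 4*k + 4) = (k - 5)*(k - 2)*(k - 1)*(k - 2)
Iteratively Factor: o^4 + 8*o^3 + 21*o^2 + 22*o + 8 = (o + 2)*(o^3 + 6*o^2 + 9*o + 4) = (o + 2)*(o + 4)*(o^2 + 2*o + 1) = (o + 1)*(o + 2)*(o + 4)*(o + 1)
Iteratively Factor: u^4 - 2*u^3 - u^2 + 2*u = (u - 2)*(u^3 - u) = (u - 2)*(u + 1)*(u^2 - u) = u*(u - 2)*(u + 1)*(u - 1)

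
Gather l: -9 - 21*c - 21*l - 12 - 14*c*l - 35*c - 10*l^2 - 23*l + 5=-56*c - 10*l^2 + l*(-14*c - 44) - 16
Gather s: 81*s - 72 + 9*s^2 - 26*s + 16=9*s^2 + 55*s - 56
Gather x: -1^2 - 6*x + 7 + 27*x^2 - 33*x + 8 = 27*x^2 - 39*x + 14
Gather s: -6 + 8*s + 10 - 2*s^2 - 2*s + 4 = -2*s^2 + 6*s + 8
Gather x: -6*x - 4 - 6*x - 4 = -12*x - 8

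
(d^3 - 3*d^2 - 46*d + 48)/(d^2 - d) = d - 2 - 48/d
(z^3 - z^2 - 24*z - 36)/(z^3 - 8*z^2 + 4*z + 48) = (z + 3)/(z - 4)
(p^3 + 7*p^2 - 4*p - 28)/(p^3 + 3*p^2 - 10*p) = (p^2 + 9*p + 14)/(p*(p + 5))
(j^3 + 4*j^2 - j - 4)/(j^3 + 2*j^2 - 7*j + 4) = (j + 1)/(j - 1)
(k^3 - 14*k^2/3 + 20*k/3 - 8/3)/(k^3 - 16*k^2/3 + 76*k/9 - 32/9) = 3*(k - 2)/(3*k - 8)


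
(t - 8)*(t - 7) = t^2 - 15*t + 56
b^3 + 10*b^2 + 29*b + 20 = (b + 1)*(b + 4)*(b + 5)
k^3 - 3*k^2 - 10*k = k*(k - 5)*(k + 2)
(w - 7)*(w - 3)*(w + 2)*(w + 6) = w^4 - 2*w^3 - 47*w^2 + 48*w + 252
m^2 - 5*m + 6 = (m - 3)*(m - 2)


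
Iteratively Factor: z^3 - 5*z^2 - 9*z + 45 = (z - 5)*(z^2 - 9) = (z - 5)*(z - 3)*(z + 3)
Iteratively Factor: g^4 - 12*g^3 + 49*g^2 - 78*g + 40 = (g - 4)*(g^3 - 8*g^2 + 17*g - 10) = (g - 4)*(g - 2)*(g^2 - 6*g + 5) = (g - 4)*(g - 2)*(g - 1)*(g - 5)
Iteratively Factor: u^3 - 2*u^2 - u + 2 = (u - 1)*(u^2 - u - 2) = (u - 2)*(u - 1)*(u + 1)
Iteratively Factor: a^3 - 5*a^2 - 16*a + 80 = (a - 4)*(a^2 - a - 20) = (a - 5)*(a - 4)*(a + 4)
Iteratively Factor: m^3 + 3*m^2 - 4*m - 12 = (m + 3)*(m^2 - 4) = (m - 2)*(m + 3)*(m + 2)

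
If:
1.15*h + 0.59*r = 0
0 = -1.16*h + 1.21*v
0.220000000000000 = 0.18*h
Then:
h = 1.22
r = -2.38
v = 1.17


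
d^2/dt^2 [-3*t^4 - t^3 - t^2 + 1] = -36*t^2 - 6*t - 2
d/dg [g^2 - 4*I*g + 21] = 2*g - 4*I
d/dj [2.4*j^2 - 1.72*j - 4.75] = 4.8*j - 1.72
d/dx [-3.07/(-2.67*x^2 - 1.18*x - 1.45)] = (-16.3938*x - 3.6226)/(2.67*x^2 + 1.18*x + 1.45)^2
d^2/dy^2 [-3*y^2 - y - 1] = -6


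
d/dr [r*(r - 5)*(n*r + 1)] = 3*n*r^2 - 10*n*r + 2*r - 5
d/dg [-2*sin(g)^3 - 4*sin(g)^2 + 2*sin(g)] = 2*(-3*sin(g)^2 - 4*sin(g) + 1)*cos(g)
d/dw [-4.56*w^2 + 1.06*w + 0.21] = 1.06 - 9.12*w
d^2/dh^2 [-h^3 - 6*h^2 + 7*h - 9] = -6*h - 12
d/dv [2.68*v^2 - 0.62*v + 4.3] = 5.36*v - 0.62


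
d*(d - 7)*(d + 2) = d^3 - 5*d^2 - 14*d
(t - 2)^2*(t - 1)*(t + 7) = t^4 + 2*t^3 - 27*t^2 + 52*t - 28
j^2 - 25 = (j - 5)*(j + 5)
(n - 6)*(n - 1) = n^2 - 7*n + 6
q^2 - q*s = q*(q - s)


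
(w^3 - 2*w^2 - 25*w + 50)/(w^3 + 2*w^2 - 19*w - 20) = (w^2 - 7*w + 10)/(w^2 - 3*w - 4)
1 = 1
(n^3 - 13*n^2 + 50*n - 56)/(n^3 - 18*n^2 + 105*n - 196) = (n - 2)/(n - 7)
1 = 1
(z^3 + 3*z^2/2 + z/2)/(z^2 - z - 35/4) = 2*z*(2*z^2 + 3*z + 1)/(4*z^2 - 4*z - 35)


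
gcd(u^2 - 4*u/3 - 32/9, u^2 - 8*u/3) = u - 8/3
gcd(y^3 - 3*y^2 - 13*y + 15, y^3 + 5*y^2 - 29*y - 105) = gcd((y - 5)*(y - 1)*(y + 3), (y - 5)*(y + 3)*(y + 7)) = y^2 - 2*y - 15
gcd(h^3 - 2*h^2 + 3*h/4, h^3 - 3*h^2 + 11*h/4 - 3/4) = h^2 - 2*h + 3/4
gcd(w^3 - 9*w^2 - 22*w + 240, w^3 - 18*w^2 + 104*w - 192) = w^2 - 14*w + 48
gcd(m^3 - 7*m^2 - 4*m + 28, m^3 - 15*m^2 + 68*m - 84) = m^2 - 9*m + 14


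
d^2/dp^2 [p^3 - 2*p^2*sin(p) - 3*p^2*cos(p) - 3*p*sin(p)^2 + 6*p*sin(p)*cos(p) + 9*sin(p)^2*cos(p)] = 2*p^2*sin(p) + 3*p^2*cos(p) + 12*p*sin(p) - 12*p*sin(2*p) - 8*p*cos(p) - 6*p*cos(2*p) + 6*p - 4*sin(p) - 6*sin(2*p) - 33*cos(p)/4 + 12*cos(2*p) + 81*cos(3*p)/4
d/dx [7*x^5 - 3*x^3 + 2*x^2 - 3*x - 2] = 35*x^4 - 9*x^2 + 4*x - 3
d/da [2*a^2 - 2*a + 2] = 4*a - 2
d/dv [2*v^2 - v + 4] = 4*v - 1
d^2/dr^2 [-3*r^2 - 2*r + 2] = -6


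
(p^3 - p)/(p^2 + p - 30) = (p^3 - p)/(p^2 + p - 30)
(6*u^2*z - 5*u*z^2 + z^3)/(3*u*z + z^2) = (6*u^2 - 5*u*z + z^2)/(3*u + z)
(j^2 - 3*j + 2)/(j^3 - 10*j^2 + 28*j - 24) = (j - 1)/(j^2 - 8*j + 12)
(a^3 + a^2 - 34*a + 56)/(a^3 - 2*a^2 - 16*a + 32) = (a + 7)/(a + 4)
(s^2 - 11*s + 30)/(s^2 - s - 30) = (s - 5)/(s + 5)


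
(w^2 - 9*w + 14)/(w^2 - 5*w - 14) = (w - 2)/(w + 2)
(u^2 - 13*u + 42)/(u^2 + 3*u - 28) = (u^2 - 13*u + 42)/(u^2 + 3*u - 28)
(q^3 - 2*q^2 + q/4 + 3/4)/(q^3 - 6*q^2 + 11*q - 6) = (q^2 - q - 3/4)/(q^2 - 5*q + 6)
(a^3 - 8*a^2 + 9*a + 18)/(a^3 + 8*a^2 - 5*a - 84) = (a^2 - 5*a - 6)/(a^2 + 11*a + 28)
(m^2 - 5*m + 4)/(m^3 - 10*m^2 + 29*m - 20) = 1/(m - 5)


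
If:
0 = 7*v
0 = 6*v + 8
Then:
No Solution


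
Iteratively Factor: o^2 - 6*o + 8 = (o - 2)*(o - 4)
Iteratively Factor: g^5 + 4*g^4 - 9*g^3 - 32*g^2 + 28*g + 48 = (g + 4)*(g^4 - 9*g^2 + 4*g + 12) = (g + 1)*(g + 4)*(g^3 - g^2 - 8*g + 12) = (g - 2)*(g + 1)*(g + 4)*(g^2 + g - 6) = (g - 2)^2*(g + 1)*(g + 4)*(g + 3)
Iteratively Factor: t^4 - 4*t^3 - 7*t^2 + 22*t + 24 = (t - 3)*(t^3 - t^2 - 10*t - 8) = (t - 3)*(t + 1)*(t^2 - 2*t - 8) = (t - 3)*(t + 1)*(t + 2)*(t - 4)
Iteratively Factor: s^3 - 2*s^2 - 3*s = (s)*(s^2 - 2*s - 3) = s*(s + 1)*(s - 3)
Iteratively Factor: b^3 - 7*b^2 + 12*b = (b - 3)*(b^2 - 4*b) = (b - 4)*(b - 3)*(b)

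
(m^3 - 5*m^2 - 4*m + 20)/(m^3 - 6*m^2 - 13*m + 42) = (m^2 - 3*m - 10)/(m^2 - 4*m - 21)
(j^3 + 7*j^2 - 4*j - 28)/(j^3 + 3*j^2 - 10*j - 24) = (j^2 + 5*j - 14)/(j^2 + j - 12)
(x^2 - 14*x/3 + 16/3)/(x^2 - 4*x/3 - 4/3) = (3*x - 8)/(3*x + 2)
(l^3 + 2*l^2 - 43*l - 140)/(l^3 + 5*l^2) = 1 - 3/l - 28/l^2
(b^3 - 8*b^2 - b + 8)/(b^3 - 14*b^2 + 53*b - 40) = (b + 1)/(b - 5)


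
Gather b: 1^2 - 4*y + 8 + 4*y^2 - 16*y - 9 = 4*y^2 - 20*y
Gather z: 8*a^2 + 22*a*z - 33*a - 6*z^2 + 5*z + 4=8*a^2 - 33*a - 6*z^2 + z*(22*a + 5) + 4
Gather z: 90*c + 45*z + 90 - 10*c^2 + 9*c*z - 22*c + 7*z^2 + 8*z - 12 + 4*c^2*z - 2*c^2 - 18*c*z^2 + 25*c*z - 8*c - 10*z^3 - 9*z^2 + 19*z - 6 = -12*c^2 + 60*c - 10*z^3 + z^2*(-18*c - 2) + z*(4*c^2 + 34*c + 72) + 72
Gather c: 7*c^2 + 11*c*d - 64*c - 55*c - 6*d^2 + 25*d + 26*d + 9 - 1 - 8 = 7*c^2 + c*(11*d - 119) - 6*d^2 + 51*d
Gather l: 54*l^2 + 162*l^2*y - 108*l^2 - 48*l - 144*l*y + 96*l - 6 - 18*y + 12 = l^2*(162*y - 54) + l*(48 - 144*y) - 18*y + 6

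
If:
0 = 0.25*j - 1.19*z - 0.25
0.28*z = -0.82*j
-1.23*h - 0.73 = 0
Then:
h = -0.59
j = 0.07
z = -0.20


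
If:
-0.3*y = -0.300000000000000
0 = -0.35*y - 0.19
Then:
No Solution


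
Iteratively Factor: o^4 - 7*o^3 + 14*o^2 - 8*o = (o - 2)*(o^3 - 5*o^2 + 4*o) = (o - 2)*(o - 1)*(o^2 - 4*o) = o*(o - 2)*(o - 1)*(o - 4)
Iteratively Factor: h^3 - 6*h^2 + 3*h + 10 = (h - 5)*(h^2 - h - 2) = (h - 5)*(h - 2)*(h + 1)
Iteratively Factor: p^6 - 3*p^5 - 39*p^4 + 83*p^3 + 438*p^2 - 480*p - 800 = (p + 1)*(p^5 - 4*p^4 - 35*p^3 + 118*p^2 + 320*p - 800) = (p + 1)*(p + 4)*(p^4 - 8*p^3 - 3*p^2 + 130*p - 200) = (p - 5)*(p + 1)*(p + 4)*(p^3 - 3*p^2 - 18*p + 40) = (p - 5)^2*(p + 1)*(p + 4)*(p^2 + 2*p - 8) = (p - 5)^2*(p - 2)*(p + 1)*(p + 4)*(p + 4)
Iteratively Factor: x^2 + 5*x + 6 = (x + 3)*(x + 2)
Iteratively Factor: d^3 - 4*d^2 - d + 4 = (d - 1)*(d^2 - 3*d - 4) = (d - 1)*(d + 1)*(d - 4)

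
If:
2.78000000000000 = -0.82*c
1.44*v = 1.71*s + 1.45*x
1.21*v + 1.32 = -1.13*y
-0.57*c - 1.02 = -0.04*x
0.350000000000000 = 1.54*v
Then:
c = -3.39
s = 19.53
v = 0.23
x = -22.81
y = -1.41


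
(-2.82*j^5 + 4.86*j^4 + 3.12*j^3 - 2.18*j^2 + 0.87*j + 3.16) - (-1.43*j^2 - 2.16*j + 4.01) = -2.82*j^5 + 4.86*j^4 + 3.12*j^3 - 0.75*j^2 + 3.03*j - 0.85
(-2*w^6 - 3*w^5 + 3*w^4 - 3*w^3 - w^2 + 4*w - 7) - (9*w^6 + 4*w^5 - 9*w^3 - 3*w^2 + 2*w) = -11*w^6 - 7*w^5 + 3*w^4 + 6*w^3 + 2*w^2 + 2*w - 7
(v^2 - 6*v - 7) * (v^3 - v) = v^5 - 6*v^4 - 8*v^3 + 6*v^2 + 7*v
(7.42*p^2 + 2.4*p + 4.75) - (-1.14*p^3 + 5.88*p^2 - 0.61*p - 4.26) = 1.14*p^3 + 1.54*p^2 + 3.01*p + 9.01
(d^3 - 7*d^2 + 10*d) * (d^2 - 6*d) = d^5 - 13*d^4 + 52*d^3 - 60*d^2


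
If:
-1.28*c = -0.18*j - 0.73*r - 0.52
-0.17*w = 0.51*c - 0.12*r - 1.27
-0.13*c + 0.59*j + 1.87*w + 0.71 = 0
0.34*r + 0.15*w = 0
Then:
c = 5.97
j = 25.31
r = 3.51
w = -7.95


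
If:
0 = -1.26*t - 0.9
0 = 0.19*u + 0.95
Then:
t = -0.71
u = -5.00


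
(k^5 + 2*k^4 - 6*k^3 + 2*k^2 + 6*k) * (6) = 6*k^5 + 12*k^4 - 36*k^3 + 12*k^2 + 36*k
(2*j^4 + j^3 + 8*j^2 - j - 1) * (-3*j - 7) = -6*j^5 - 17*j^4 - 31*j^3 - 53*j^2 + 10*j + 7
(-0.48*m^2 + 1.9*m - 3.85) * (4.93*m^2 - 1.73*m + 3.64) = -2.3664*m^4 + 10.1974*m^3 - 24.0147*m^2 + 13.5765*m - 14.014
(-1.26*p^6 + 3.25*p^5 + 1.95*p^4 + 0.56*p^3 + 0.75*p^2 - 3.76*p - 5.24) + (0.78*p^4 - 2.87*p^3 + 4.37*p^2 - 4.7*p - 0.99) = -1.26*p^6 + 3.25*p^5 + 2.73*p^4 - 2.31*p^3 + 5.12*p^2 - 8.46*p - 6.23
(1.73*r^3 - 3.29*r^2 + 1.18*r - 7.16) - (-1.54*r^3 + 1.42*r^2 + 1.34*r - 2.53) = 3.27*r^3 - 4.71*r^2 - 0.16*r - 4.63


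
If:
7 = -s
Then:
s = -7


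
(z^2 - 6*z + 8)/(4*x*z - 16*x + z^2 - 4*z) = (z - 2)/(4*x + z)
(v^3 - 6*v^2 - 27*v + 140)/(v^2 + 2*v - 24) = (v^2 - 2*v - 35)/(v + 6)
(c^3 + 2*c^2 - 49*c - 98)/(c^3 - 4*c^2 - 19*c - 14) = (c + 7)/(c + 1)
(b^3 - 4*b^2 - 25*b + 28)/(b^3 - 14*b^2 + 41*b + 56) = (b^2 + 3*b - 4)/(b^2 - 7*b - 8)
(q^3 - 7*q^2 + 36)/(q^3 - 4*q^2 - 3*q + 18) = (q - 6)/(q - 3)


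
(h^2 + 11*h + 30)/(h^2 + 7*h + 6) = (h + 5)/(h + 1)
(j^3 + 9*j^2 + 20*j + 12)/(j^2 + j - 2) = (j^2 + 7*j + 6)/(j - 1)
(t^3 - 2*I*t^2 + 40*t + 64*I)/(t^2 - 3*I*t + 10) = (t^2 - 4*I*t + 32)/(t - 5*I)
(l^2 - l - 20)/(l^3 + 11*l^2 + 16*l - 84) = (l^2 - l - 20)/(l^3 + 11*l^2 + 16*l - 84)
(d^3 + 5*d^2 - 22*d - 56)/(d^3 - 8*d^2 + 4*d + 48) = (d + 7)/(d - 6)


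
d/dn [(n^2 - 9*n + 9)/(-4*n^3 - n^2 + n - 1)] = 4*n*(n^3 - 18*n^2 + 25*n + 4)/(16*n^6 + 8*n^5 - 7*n^4 + 6*n^3 + 3*n^2 - 2*n + 1)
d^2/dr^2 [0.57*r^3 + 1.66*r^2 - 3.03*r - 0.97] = 3.42*r + 3.32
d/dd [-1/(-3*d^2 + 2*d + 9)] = 2*(1 - 3*d)/(-3*d^2 + 2*d + 9)^2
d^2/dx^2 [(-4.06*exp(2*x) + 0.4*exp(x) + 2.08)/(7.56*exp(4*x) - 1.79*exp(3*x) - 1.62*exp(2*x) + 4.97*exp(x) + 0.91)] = (-928.174464*exp(9*x) + 370.577592*exp(8*x) + 1630.626074*exp(7*x) + 1342.825468*exp(6*x) + 76.1412360000001*exp(5*x) - 175.723498000001*exp(4*x) - 356.66251*exp(3*x) - 71.296134*exp(2*x) + 48.385792*exp(x) - 9.075976)*exp(x)/(432.081216*exp(12*x) - 306.914832*exp(11*x) - 205.097508*exp(10*x) + 977.959765*exp(9*x) - 203.557374*exp(8*x) - 405.418305*exp(7*x) + 584.314401*exp(6*x) + 127.468551*exp(5*x) - 142.674252*exp(4*x) + 74.355932*exp(3*x) + 63.408891*exp(2*x) + 12.346971*exp(x) + 0.753571)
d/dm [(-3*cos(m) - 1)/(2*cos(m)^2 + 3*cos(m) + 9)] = (6*sin(m)^2 - 4*cos(m) + 18)*sin(m)/(3*cos(m) + cos(2*m) + 10)^2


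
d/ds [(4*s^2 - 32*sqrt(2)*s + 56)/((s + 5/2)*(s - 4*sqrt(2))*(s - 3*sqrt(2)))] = 8*(-2*s^4 + 32*sqrt(2)*s^3 - 260*s^2 + 5*sqrt(2)*s^2 + 100*s + 392*sqrt(2)*s - 672 - 470*sqrt(2))/(4*s^6 - 56*sqrt(2)*s^5 + 20*s^5 - 280*sqrt(2)*s^4 + 609*s^4 - 1694*sqrt(2)*s^3 + 2920*s^3 - 6720*sqrt(2)*s^2 + 5954*s^2 - 8400*sqrt(2)*s + 11520*s + 14400)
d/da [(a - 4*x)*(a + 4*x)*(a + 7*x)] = 3*a^2 + 14*a*x - 16*x^2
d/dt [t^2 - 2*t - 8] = 2*t - 2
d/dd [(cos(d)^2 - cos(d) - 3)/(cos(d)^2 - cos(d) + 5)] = 8*(1 - 2*cos(d))*sin(d)/(sin(d)^2 + cos(d) - 6)^2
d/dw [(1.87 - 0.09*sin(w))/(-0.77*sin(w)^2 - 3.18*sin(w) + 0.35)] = (-0.0693*sin(w)^2 + 2.8798*sin(w) + 5.9151)*cos(w)/(0.5929*sin(w)^4 + 4.8972*sin(w)^3 + 9.5734*sin(w)^2 - 2.226*sin(w) + 0.1225)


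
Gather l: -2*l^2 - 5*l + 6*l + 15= -2*l^2 + l + 15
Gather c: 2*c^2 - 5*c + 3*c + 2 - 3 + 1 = 2*c^2 - 2*c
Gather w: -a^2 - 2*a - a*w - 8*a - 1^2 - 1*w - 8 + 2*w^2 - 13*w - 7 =-a^2 - 10*a + 2*w^2 + w*(-a - 14) - 16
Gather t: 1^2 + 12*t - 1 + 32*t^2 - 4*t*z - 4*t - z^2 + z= 32*t^2 + t*(8 - 4*z) - z^2 + z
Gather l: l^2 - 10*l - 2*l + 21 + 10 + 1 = l^2 - 12*l + 32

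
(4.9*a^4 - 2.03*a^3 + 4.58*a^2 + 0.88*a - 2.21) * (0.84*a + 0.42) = 4.116*a^5 + 0.3528*a^4 + 2.9946*a^3 + 2.6628*a^2 - 1.4868*a - 0.9282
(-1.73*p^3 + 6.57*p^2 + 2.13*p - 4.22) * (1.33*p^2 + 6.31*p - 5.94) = -2.3009*p^5 - 2.1782*p^4 + 54.5658*p^3 - 31.1981*p^2 - 39.2804*p + 25.0668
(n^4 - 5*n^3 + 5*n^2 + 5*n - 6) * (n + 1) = n^5 - 4*n^4 + 10*n^2 - n - 6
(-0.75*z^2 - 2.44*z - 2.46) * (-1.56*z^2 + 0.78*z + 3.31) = 1.17*z^4 + 3.2214*z^3 - 0.5481*z^2 - 9.9952*z - 8.1426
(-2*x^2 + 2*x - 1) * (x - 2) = -2*x^3 + 6*x^2 - 5*x + 2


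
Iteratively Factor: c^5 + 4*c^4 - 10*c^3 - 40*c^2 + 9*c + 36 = (c + 3)*(c^4 + c^3 - 13*c^2 - c + 12) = (c + 3)*(c + 4)*(c^3 - 3*c^2 - c + 3) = (c + 1)*(c + 3)*(c + 4)*(c^2 - 4*c + 3) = (c - 3)*(c + 1)*(c + 3)*(c + 4)*(c - 1)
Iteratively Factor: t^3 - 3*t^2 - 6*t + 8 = (t - 4)*(t^2 + t - 2) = (t - 4)*(t + 2)*(t - 1)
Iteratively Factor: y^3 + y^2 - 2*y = (y)*(y^2 + y - 2) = y*(y + 2)*(y - 1)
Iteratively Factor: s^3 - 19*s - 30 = (s - 5)*(s^2 + 5*s + 6) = (s - 5)*(s + 3)*(s + 2)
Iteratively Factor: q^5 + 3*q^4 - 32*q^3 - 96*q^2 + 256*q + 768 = (q - 4)*(q^4 + 7*q^3 - 4*q^2 - 112*q - 192) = (q - 4)*(q + 3)*(q^3 + 4*q^2 - 16*q - 64) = (q - 4)^2*(q + 3)*(q^2 + 8*q + 16) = (q - 4)^2*(q + 3)*(q + 4)*(q + 4)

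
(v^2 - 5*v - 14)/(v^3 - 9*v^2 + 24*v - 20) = (v^2 - 5*v - 14)/(v^3 - 9*v^2 + 24*v - 20)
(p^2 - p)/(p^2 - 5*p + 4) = p/(p - 4)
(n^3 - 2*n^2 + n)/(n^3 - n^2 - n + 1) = n/(n + 1)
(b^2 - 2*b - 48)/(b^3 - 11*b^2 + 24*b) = (b + 6)/(b*(b - 3))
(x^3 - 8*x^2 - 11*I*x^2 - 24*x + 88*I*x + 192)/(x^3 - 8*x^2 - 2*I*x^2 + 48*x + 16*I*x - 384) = (x - 3*I)/(x + 6*I)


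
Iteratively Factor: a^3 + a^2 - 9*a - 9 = (a + 3)*(a^2 - 2*a - 3) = (a + 1)*(a + 3)*(a - 3)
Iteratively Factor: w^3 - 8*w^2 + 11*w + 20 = (w - 5)*(w^2 - 3*w - 4) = (w - 5)*(w + 1)*(w - 4)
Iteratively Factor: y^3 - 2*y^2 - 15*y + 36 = (y - 3)*(y^2 + y - 12) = (y - 3)*(y + 4)*(y - 3)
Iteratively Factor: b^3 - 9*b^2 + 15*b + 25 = (b + 1)*(b^2 - 10*b + 25) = (b - 5)*(b + 1)*(b - 5)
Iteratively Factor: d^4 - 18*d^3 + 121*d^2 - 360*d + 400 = (d - 4)*(d^3 - 14*d^2 + 65*d - 100) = (d - 5)*(d - 4)*(d^2 - 9*d + 20) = (d - 5)^2*(d - 4)*(d - 4)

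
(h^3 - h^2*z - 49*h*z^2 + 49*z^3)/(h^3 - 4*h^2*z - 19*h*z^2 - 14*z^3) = (h^2 + 6*h*z - 7*z^2)/(h^2 + 3*h*z + 2*z^2)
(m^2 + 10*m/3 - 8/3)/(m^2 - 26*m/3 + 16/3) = (m + 4)/(m - 8)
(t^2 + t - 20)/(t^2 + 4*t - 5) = (t - 4)/(t - 1)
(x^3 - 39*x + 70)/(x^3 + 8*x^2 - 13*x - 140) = (x^2 - 7*x + 10)/(x^2 + x - 20)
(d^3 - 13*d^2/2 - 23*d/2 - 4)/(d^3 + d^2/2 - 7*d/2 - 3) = (2*d^2 - 15*d - 8)/(2*d^2 - d - 6)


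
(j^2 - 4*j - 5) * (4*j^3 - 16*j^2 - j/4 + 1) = 4*j^5 - 32*j^4 + 175*j^3/4 + 82*j^2 - 11*j/4 - 5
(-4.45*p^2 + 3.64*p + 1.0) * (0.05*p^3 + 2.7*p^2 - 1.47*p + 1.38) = -0.2225*p^5 - 11.833*p^4 + 16.4195*p^3 - 8.7918*p^2 + 3.5532*p + 1.38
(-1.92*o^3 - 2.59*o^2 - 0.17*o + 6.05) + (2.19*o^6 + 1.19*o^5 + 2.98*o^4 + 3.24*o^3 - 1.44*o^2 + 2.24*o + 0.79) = 2.19*o^6 + 1.19*o^5 + 2.98*o^4 + 1.32*o^3 - 4.03*o^2 + 2.07*o + 6.84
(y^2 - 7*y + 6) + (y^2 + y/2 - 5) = 2*y^2 - 13*y/2 + 1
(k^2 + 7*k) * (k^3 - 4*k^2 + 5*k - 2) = k^5 + 3*k^4 - 23*k^3 + 33*k^2 - 14*k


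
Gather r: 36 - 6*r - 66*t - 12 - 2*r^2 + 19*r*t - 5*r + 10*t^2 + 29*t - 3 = -2*r^2 + r*(19*t - 11) + 10*t^2 - 37*t + 21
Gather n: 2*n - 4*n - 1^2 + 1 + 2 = 2 - 2*n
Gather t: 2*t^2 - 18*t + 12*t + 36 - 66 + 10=2*t^2 - 6*t - 20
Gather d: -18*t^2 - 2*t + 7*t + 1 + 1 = -18*t^2 + 5*t + 2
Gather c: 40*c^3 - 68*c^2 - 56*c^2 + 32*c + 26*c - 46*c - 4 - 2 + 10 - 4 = 40*c^3 - 124*c^2 + 12*c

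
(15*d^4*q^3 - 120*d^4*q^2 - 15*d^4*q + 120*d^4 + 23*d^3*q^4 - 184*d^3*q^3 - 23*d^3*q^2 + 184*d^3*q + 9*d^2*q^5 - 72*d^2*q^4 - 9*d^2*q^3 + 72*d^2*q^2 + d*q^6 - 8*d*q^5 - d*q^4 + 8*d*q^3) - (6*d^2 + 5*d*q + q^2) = 15*d^4*q^3 - 120*d^4*q^2 - 15*d^4*q + 120*d^4 + 23*d^3*q^4 - 184*d^3*q^3 - 23*d^3*q^2 + 184*d^3*q + 9*d^2*q^5 - 72*d^2*q^4 - 9*d^2*q^3 + 72*d^2*q^2 - 6*d^2 + d*q^6 - 8*d*q^5 - d*q^4 + 8*d*q^3 - 5*d*q - q^2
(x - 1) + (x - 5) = 2*x - 6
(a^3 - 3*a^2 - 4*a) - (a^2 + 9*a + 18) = a^3 - 4*a^2 - 13*a - 18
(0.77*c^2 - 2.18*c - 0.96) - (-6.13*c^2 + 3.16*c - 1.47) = 6.9*c^2 - 5.34*c + 0.51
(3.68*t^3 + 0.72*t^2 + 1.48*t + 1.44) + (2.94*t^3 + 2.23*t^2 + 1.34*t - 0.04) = 6.62*t^3 + 2.95*t^2 + 2.82*t + 1.4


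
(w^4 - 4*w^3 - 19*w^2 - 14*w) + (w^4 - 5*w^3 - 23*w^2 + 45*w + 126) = 2*w^4 - 9*w^3 - 42*w^2 + 31*w + 126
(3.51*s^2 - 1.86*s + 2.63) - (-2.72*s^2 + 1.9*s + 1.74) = 6.23*s^2 - 3.76*s + 0.89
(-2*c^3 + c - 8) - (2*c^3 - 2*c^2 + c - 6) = -4*c^3 + 2*c^2 - 2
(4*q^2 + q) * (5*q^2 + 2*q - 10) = 20*q^4 + 13*q^3 - 38*q^2 - 10*q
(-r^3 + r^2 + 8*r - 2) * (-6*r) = 6*r^4 - 6*r^3 - 48*r^2 + 12*r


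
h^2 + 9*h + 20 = (h + 4)*(h + 5)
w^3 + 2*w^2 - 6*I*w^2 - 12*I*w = w*(w + 2)*(w - 6*I)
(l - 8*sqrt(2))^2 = l^2 - 16*sqrt(2)*l + 128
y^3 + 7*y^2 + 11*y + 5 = (y + 1)^2*(y + 5)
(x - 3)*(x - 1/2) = x^2 - 7*x/2 + 3/2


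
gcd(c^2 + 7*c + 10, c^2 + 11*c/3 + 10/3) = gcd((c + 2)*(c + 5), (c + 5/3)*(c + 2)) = c + 2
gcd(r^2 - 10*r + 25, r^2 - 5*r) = r - 5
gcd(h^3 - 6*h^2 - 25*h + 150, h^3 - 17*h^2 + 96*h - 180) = h^2 - 11*h + 30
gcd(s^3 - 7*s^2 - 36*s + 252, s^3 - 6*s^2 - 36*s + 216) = s^2 - 36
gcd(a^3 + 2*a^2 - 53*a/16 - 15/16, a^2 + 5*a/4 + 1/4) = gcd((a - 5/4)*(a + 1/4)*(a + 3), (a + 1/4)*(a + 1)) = a + 1/4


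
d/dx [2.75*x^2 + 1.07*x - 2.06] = 5.5*x + 1.07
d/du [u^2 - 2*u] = 2*u - 2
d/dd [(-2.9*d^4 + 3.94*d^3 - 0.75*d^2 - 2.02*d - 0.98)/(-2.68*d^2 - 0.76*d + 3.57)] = (15.544*d^5 - 3.9472*d^4 - 47.4008*d^3 + 37.3538*d^2 - 10.6078*d - 7.9562)/(7.1824*d^4 + 4.0736*d^3 - 18.5576*d^2 - 5.4264*d + 12.7449)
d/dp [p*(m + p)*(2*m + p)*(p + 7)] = 4*m^2*p + 14*m^2 + 9*m*p^2 + 42*m*p + 4*p^3 + 21*p^2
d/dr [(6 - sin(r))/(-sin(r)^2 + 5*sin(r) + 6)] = -cos(r)/(sin(r) + 1)^2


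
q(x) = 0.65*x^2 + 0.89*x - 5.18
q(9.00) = 55.48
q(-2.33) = -3.72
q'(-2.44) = -2.28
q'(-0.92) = -0.31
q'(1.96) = 3.44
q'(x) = 1.3*x + 0.89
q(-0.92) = -5.45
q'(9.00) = 12.59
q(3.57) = 6.28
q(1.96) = -0.94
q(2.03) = -0.69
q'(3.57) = 5.53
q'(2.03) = 3.53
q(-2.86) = -2.41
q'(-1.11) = -0.55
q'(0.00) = 0.89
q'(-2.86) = -2.83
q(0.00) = -5.18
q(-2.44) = -3.48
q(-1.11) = -5.37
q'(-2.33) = -2.14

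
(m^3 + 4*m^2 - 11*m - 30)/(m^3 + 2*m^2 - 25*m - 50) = (m - 3)/(m - 5)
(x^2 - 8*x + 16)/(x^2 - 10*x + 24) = (x - 4)/(x - 6)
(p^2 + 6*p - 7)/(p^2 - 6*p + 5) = (p + 7)/(p - 5)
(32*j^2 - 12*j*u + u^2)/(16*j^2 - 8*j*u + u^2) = (-8*j + u)/(-4*j + u)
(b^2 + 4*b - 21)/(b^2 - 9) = (b + 7)/(b + 3)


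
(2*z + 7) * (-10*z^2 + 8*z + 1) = -20*z^3 - 54*z^2 + 58*z + 7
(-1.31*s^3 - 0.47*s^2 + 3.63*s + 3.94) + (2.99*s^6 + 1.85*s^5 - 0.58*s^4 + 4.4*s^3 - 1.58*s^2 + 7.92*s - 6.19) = 2.99*s^6 + 1.85*s^5 - 0.58*s^4 + 3.09*s^3 - 2.05*s^2 + 11.55*s - 2.25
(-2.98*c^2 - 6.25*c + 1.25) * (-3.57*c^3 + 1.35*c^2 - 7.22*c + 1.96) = 10.6386*c^5 + 18.2895*c^4 + 8.6156*c^3 + 40.9717*c^2 - 21.275*c + 2.45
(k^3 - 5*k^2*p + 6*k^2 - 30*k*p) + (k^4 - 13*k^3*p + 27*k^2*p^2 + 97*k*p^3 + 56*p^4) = k^4 - 13*k^3*p + k^3 + 27*k^2*p^2 - 5*k^2*p + 6*k^2 + 97*k*p^3 - 30*k*p + 56*p^4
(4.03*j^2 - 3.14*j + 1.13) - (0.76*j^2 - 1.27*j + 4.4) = 3.27*j^2 - 1.87*j - 3.27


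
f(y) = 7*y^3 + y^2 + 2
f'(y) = 21*y^2 + 2*y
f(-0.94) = -2.93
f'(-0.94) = 16.68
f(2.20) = 81.38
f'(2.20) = 106.04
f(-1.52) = -20.27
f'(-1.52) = 45.48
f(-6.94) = -2289.62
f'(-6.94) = 997.56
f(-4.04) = -443.25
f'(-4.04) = 334.67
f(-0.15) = 2.00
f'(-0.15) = 0.17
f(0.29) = 2.25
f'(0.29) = 2.35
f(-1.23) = -9.51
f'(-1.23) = 29.31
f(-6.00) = -1474.00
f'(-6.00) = 744.00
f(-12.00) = -11950.00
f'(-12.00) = 3000.00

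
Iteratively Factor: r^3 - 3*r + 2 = (r - 1)*(r^2 + r - 2) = (r - 1)*(r + 2)*(r - 1)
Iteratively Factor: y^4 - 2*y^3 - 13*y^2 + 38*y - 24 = (y - 1)*(y^3 - y^2 - 14*y + 24) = (y - 3)*(y - 1)*(y^2 + 2*y - 8) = (y - 3)*(y - 1)*(y + 4)*(y - 2)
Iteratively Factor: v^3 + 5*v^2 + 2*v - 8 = (v - 1)*(v^2 + 6*v + 8) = (v - 1)*(v + 2)*(v + 4)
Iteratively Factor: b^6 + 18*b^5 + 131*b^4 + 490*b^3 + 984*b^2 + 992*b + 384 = (b + 4)*(b^5 + 14*b^4 + 75*b^3 + 190*b^2 + 224*b + 96) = (b + 2)*(b + 4)*(b^4 + 12*b^3 + 51*b^2 + 88*b + 48) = (b + 2)*(b + 4)^2*(b^3 + 8*b^2 + 19*b + 12) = (b + 2)*(b + 3)*(b + 4)^2*(b^2 + 5*b + 4) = (b + 1)*(b + 2)*(b + 3)*(b + 4)^2*(b + 4)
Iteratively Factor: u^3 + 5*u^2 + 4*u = (u)*(u^2 + 5*u + 4) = u*(u + 4)*(u + 1)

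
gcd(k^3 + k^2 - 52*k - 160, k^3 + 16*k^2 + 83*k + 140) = k^2 + 9*k + 20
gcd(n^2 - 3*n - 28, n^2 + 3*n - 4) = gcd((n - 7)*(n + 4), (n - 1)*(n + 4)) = n + 4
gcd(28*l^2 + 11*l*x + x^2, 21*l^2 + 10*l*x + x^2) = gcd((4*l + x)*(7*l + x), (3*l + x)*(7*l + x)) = 7*l + x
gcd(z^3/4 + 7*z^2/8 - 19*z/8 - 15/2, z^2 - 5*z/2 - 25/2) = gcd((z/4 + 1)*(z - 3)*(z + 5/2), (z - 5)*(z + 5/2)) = z + 5/2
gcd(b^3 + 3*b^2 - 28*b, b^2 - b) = b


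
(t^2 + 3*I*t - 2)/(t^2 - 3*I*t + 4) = (t + 2*I)/(t - 4*I)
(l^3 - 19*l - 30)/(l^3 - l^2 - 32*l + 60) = (l^2 + 5*l + 6)/(l^2 + 4*l - 12)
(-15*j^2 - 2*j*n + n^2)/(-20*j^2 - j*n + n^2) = (3*j + n)/(4*j + n)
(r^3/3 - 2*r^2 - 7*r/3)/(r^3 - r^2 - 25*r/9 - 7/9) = 3*r*(r - 7)/(9*r^2 - 18*r - 7)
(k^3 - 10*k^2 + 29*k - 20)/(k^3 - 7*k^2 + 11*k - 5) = (k - 4)/(k - 1)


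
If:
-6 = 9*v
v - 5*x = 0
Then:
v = -2/3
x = -2/15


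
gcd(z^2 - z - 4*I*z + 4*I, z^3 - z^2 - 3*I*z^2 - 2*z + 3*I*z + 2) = z - 1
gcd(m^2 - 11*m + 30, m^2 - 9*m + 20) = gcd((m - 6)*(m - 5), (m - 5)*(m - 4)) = m - 5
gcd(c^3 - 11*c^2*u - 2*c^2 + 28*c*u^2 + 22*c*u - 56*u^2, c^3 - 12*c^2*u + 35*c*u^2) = -c + 7*u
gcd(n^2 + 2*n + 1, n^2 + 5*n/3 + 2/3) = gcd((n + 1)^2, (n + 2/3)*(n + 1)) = n + 1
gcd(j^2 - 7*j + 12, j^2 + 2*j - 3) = 1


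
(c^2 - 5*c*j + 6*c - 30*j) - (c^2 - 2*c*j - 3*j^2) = -3*c*j + 6*c + 3*j^2 - 30*j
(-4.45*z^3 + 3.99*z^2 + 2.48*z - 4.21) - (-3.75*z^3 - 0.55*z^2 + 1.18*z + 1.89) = -0.7*z^3 + 4.54*z^2 + 1.3*z - 6.1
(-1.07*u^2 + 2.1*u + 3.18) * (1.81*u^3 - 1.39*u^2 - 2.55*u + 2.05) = -1.9367*u^5 + 5.2883*u^4 + 5.5653*u^3 - 11.9687*u^2 - 3.804*u + 6.519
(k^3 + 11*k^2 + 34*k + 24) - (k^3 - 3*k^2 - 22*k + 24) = 14*k^2 + 56*k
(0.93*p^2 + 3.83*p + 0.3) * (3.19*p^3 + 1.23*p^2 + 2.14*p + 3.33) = 2.9667*p^5 + 13.3616*p^4 + 7.6581*p^3 + 11.6621*p^2 + 13.3959*p + 0.999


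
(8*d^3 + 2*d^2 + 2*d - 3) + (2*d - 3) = 8*d^3 + 2*d^2 + 4*d - 6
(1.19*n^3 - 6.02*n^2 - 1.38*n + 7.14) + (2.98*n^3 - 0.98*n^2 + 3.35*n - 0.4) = 4.17*n^3 - 7.0*n^2 + 1.97*n + 6.74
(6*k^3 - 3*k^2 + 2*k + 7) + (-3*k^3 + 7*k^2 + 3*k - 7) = 3*k^3 + 4*k^2 + 5*k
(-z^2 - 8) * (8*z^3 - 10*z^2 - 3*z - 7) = -8*z^5 + 10*z^4 - 61*z^3 + 87*z^2 + 24*z + 56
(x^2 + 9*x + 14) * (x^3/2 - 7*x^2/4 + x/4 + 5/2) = x^5/2 + 11*x^4/4 - 17*x^3/2 - 79*x^2/4 + 26*x + 35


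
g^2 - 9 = (g - 3)*(g + 3)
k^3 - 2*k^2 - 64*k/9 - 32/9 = (k - 4)*(k + 2/3)*(k + 4/3)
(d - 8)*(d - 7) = d^2 - 15*d + 56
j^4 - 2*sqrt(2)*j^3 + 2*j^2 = j^2*(j - sqrt(2))^2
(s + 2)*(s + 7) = s^2 + 9*s + 14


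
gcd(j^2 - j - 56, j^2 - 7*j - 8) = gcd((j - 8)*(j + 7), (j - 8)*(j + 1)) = j - 8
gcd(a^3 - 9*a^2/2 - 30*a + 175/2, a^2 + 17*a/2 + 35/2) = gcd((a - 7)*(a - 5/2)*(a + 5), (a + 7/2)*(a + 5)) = a + 5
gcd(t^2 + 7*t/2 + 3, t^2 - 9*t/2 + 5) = 1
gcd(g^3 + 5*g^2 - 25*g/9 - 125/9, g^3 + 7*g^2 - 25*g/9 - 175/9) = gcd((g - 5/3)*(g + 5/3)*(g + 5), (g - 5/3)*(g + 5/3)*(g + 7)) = g^2 - 25/9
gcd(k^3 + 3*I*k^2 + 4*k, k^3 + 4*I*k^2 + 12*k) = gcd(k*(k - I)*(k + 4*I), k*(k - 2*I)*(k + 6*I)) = k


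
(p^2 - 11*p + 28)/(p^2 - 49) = (p - 4)/(p + 7)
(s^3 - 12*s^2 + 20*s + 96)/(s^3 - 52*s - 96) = (s - 6)/(s + 6)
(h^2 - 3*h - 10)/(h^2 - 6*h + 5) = (h + 2)/(h - 1)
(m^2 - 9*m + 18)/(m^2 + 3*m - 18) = (m - 6)/(m + 6)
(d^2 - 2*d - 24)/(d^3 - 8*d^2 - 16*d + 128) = (d - 6)/(d^2 - 12*d + 32)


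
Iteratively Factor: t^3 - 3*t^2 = (t)*(t^2 - 3*t) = t^2*(t - 3)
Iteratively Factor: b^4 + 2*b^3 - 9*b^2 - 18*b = (b + 2)*(b^3 - 9*b) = (b + 2)*(b + 3)*(b^2 - 3*b) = b*(b + 2)*(b + 3)*(b - 3)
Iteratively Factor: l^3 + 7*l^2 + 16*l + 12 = (l + 2)*(l^2 + 5*l + 6) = (l + 2)*(l + 3)*(l + 2)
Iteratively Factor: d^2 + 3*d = (d)*(d + 3)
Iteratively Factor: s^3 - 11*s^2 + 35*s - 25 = (s - 5)*(s^2 - 6*s + 5) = (s - 5)^2*(s - 1)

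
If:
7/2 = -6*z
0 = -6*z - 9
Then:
No Solution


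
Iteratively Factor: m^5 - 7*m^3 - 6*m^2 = (m)*(m^4 - 7*m^2 - 6*m) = m*(m - 3)*(m^3 + 3*m^2 + 2*m) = m*(m - 3)*(m + 1)*(m^2 + 2*m) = m^2*(m - 3)*(m + 1)*(m + 2)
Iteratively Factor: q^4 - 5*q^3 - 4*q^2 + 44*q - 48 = (q - 2)*(q^3 - 3*q^2 - 10*q + 24) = (q - 4)*(q - 2)*(q^2 + q - 6) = (q - 4)*(q - 2)*(q + 3)*(q - 2)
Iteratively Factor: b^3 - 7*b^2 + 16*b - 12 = (b - 2)*(b^2 - 5*b + 6) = (b - 3)*(b - 2)*(b - 2)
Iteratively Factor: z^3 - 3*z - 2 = (z - 2)*(z^2 + 2*z + 1) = (z - 2)*(z + 1)*(z + 1)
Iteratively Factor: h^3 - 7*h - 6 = (h + 1)*(h^2 - h - 6) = (h - 3)*(h + 1)*(h + 2)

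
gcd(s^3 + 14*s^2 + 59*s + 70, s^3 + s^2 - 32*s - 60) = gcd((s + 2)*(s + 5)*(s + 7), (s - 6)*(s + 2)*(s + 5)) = s^2 + 7*s + 10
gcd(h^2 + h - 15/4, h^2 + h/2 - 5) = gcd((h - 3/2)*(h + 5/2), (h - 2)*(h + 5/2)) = h + 5/2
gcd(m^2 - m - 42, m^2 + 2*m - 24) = m + 6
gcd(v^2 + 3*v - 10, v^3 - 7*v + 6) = v - 2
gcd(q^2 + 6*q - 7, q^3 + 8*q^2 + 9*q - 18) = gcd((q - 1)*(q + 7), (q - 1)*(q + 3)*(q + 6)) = q - 1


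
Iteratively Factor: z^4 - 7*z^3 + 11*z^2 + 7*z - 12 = (z - 1)*(z^3 - 6*z^2 + 5*z + 12) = (z - 1)*(z + 1)*(z^2 - 7*z + 12) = (z - 3)*(z - 1)*(z + 1)*(z - 4)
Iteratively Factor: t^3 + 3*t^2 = (t)*(t^2 + 3*t) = t*(t + 3)*(t)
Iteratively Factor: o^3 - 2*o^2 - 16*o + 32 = (o - 4)*(o^2 + 2*o - 8) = (o - 4)*(o + 4)*(o - 2)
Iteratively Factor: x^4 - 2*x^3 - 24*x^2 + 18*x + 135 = (x - 3)*(x^3 + x^2 - 21*x - 45) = (x - 3)*(x + 3)*(x^2 - 2*x - 15) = (x - 3)*(x + 3)^2*(x - 5)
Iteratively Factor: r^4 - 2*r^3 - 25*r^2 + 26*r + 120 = (r + 4)*(r^3 - 6*r^2 - r + 30) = (r - 5)*(r + 4)*(r^2 - r - 6) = (r - 5)*(r + 2)*(r + 4)*(r - 3)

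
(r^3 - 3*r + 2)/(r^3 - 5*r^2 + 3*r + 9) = (r^3 - 3*r + 2)/(r^3 - 5*r^2 + 3*r + 9)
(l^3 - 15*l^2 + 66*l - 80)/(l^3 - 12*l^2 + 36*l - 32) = (l - 5)/(l - 2)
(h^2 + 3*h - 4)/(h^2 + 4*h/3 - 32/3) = 3*(h - 1)/(3*h - 8)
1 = 1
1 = 1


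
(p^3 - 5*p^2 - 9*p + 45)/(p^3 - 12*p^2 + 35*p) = (p^2 - 9)/(p*(p - 7))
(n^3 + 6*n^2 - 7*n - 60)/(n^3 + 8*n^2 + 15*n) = (n^2 + n - 12)/(n*(n + 3))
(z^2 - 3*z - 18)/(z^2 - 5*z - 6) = (z + 3)/(z + 1)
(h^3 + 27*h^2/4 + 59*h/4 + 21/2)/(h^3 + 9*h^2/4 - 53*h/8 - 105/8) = 2*(h + 2)/(2*h - 5)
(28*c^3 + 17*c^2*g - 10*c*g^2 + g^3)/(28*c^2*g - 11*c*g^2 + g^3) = (c + g)/g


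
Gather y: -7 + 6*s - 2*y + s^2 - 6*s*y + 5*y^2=s^2 + 6*s + 5*y^2 + y*(-6*s - 2) - 7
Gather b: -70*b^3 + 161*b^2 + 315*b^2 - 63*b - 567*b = -70*b^3 + 476*b^2 - 630*b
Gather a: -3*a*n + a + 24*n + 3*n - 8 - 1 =a*(1 - 3*n) + 27*n - 9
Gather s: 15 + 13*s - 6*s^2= -6*s^2 + 13*s + 15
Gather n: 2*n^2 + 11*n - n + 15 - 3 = 2*n^2 + 10*n + 12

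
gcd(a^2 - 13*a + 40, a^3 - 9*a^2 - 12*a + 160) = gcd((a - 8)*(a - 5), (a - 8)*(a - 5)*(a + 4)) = a^2 - 13*a + 40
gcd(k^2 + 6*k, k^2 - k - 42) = k + 6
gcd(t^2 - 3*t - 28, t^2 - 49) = t - 7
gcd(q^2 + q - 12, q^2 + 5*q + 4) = q + 4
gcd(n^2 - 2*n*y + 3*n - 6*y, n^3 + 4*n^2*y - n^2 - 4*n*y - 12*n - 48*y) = n + 3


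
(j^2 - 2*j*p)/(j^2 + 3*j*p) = (j - 2*p)/(j + 3*p)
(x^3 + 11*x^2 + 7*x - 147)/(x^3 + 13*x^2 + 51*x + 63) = (x^2 + 4*x - 21)/(x^2 + 6*x + 9)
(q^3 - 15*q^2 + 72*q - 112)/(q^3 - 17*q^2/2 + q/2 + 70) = 2*(q - 4)/(2*q + 5)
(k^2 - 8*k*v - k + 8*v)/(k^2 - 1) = (k - 8*v)/(k + 1)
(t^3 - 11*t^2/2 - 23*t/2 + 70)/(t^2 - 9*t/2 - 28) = (t^2 - 9*t + 20)/(t - 8)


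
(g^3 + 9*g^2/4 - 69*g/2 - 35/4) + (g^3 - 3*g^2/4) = 2*g^3 + 3*g^2/2 - 69*g/2 - 35/4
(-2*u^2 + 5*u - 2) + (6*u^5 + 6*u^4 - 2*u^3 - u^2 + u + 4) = 6*u^5 + 6*u^4 - 2*u^3 - 3*u^2 + 6*u + 2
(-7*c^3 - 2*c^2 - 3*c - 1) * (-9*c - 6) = 63*c^4 + 60*c^3 + 39*c^2 + 27*c + 6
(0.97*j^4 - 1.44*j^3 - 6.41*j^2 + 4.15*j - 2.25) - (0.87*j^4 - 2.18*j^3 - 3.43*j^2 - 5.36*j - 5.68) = 0.1*j^4 + 0.74*j^3 - 2.98*j^2 + 9.51*j + 3.43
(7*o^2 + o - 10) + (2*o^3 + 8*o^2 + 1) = 2*o^3 + 15*o^2 + o - 9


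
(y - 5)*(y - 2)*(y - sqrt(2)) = y^3 - 7*y^2 - sqrt(2)*y^2 + 7*sqrt(2)*y + 10*y - 10*sqrt(2)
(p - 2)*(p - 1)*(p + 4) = p^3 + p^2 - 10*p + 8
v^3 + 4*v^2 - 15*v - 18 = (v - 3)*(v + 1)*(v + 6)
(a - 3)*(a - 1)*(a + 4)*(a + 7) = a^4 + 7*a^3 - 13*a^2 - 79*a + 84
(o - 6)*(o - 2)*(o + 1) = o^3 - 7*o^2 + 4*o + 12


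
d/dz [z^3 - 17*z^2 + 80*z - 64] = 3*z^2 - 34*z + 80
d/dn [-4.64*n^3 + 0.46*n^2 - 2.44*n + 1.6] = -13.92*n^2 + 0.92*n - 2.44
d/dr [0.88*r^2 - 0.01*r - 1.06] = 1.76*r - 0.01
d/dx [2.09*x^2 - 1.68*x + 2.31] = 4.18*x - 1.68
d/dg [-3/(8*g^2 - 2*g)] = 3*(8*g - 1)/(2*g^2*(4*g - 1)^2)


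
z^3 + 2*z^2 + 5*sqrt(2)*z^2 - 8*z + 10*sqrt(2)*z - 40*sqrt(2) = (z - 2)*(z + 4)*(z + 5*sqrt(2))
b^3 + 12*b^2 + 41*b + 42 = (b + 2)*(b + 3)*(b + 7)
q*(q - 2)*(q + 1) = q^3 - q^2 - 2*q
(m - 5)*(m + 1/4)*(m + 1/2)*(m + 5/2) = m^4 - 7*m^3/4 - 57*m^2/4 - 155*m/16 - 25/16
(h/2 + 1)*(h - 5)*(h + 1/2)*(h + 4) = h^4/2 + 3*h^3/4 - 43*h^2/4 - 51*h/2 - 10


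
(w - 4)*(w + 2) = w^2 - 2*w - 8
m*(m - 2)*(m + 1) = m^3 - m^2 - 2*m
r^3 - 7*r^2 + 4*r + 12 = (r - 6)*(r - 2)*(r + 1)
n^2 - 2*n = n*(n - 2)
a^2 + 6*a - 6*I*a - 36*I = (a + 6)*(a - 6*I)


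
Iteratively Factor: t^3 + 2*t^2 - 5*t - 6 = (t + 1)*(t^2 + t - 6) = (t - 2)*(t + 1)*(t + 3)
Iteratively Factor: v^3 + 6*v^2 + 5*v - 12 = (v + 4)*(v^2 + 2*v - 3) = (v + 3)*(v + 4)*(v - 1)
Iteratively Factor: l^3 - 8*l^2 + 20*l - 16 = (l - 2)*(l^2 - 6*l + 8) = (l - 2)^2*(l - 4)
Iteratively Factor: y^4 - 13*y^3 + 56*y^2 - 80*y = (y)*(y^3 - 13*y^2 + 56*y - 80) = y*(y - 4)*(y^2 - 9*y + 20) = y*(y - 4)^2*(y - 5)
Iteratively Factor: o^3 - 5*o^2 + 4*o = (o)*(o^2 - 5*o + 4) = o*(o - 1)*(o - 4)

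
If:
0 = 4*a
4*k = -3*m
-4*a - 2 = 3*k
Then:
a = 0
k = -2/3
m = 8/9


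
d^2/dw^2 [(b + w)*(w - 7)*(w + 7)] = 2*b + 6*w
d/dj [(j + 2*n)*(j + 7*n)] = 2*j + 9*n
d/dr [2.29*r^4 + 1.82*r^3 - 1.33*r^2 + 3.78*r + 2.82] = 9.16*r^3 + 5.46*r^2 - 2.66*r + 3.78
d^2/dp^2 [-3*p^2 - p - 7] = -6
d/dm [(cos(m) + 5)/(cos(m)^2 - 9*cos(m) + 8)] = (cos(m)^2 + 10*cos(m) - 53)*sin(m)/(cos(m)^2 - 9*cos(m) + 8)^2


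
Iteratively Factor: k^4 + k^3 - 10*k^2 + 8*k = (k - 2)*(k^3 + 3*k^2 - 4*k) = (k - 2)*(k - 1)*(k^2 + 4*k) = (k - 2)*(k - 1)*(k + 4)*(k)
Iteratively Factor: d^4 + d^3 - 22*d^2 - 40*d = (d)*(d^3 + d^2 - 22*d - 40) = d*(d - 5)*(d^2 + 6*d + 8) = d*(d - 5)*(d + 4)*(d + 2)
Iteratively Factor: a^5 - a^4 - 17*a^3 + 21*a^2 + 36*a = (a - 3)*(a^4 + 2*a^3 - 11*a^2 - 12*a) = a*(a - 3)*(a^3 + 2*a^2 - 11*a - 12) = a*(a - 3)*(a + 1)*(a^2 + a - 12) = a*(a - 3)*(a + 1)*(a + 4)*(a - 3)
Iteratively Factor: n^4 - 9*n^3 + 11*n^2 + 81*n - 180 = (n - 5)*(n^3 - 4*n^2 - 9*n + 36) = (n - 5)*(n - 4)*(n^2 - 9) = (n - 5)*(n - 4)*(n - 3)*(n + 3)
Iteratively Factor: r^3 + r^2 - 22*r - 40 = (r + 4)*(r^2 - 3*r - 10) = (r + 2)*(r + 4)*(r - 5)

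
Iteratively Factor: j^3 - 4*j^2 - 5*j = (j - 5)*(j^2 + j) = j*(j - 5)*(j + 1)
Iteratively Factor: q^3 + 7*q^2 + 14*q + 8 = (q + 1)*(q^2 + 6*q + 8) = (q + 1)*(q + 2)*(q + 4)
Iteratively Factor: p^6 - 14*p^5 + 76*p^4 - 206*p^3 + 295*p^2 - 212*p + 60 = (p - 2)*(p^5 - 12*p^4 + 52*p^3 - 102*p^2 + 91*p - 30) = (p - 3)*(p - 2)*(p^4 - 9*p^3 + 25*p^2 - 27*p + 10) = (p - 3)*(p - 2)^2*(p^3 - 7*p^2 + 11*p - 5) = (p - 3)*(p - 2)^2*(p - 1)*(p^2 - 6*p + 5) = (p - 5)*(p - 3)*(p - 2)^2*(p - 1)*(p - 1)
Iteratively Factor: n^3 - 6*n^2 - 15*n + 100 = (n + 4)*(n^2 - 10*n + 25) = (n - 5)*(n + 4)*(n - 5)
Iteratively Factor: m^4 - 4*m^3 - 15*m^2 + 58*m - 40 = (m + 4)*(m^3 - 8*m^2 + 17*m - 10) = (m - 5)*(m + 4)*(m^2 - 3*m + 2) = (m - 5)*(m - 2)*(m + 4)*(m - 1)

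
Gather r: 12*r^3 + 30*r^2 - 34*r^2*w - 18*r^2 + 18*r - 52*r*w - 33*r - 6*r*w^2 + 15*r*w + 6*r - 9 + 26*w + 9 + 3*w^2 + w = 12*r^3 + r^2*(12 - 34*w) + r*(-6*w^2 - 37*w - 9) + 3*w^2 + 27*w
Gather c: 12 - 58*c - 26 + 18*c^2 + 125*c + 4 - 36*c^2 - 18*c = -18*c^2 + 49*c - 10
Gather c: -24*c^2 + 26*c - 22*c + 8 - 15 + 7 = -24*c^2 + 4*c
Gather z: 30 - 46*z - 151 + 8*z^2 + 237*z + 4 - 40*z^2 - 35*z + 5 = -32*z^2 + 156*z - 112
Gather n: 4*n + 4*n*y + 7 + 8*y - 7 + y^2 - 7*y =n*(4*y + 4) + y^2 + y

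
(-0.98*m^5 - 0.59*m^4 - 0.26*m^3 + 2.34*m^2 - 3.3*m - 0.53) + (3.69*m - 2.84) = -0.98*m^5 - 0.59*m^4 - 0.26*m^3 + 2.34*m^2 + 0.39*m - 3.37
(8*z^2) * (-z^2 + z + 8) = -8*z^4 + 8*z^3 + 64*z^2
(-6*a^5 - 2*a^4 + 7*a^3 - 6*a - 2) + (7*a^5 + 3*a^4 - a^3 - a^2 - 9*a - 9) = a^5 + a^4 + 6*a^3 - a^2 - 15*a - 11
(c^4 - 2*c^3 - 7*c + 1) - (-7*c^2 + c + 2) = c^4 - 2*c^3 + 7*c^2 - 8*c - 1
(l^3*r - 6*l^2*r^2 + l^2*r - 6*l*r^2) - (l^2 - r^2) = l^3*r - 6*l^2*r^2 + l^2*r - l^2 - 6*l*r^2 + r^2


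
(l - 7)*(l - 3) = l^2 - 10*l + 21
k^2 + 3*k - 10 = (k - 2)*(k + 5)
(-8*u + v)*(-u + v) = 8*u^2 - 9*u*v + v^2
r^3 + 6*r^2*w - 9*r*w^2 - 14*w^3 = (r - 2*w)*(r + w)*(r + 7*w)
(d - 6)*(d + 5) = d^2 - d - 30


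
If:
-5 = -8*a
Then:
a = 5/8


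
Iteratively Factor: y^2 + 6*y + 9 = (y + 3)*(y + 3)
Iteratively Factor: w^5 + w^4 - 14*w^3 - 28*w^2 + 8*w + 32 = (w - 4)*(w^4 + 5*w^3 + 6*w^2 - 4*w - 8) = (w - 4)*(w + 2)*(w^3 + 3*w^2 - 4) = (w - 4)*(w + 2)^2*(w^2 + w - 2) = (w - 4)*(w + 2)^3*(w - 1)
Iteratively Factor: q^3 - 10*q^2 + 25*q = (q - 5)*(q^2 - 5*q) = q*(q - 5)*(q - 5)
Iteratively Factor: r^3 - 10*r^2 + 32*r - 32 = (r - 4)*(r^2 - 6*r + 8) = (r - 4)^2*(r - 2)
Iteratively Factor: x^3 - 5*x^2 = (x)*(x^2 - 5*x) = x^2*(x - 5)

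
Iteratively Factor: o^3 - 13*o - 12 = (o + 1)*(o^2 - o - 12) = (o + 1)*(o + 3)*(o - 4)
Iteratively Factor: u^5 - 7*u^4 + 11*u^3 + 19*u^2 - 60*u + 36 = (u - 3)*(u^4 - 4*u^3 - u^2 + 16*u - 12) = (u - 3)*(u - 2)*(u^3 - 2*u^2 - 5*u + 6) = (u - 3)*(u - 2)*(u + 2)*(u^2 - 4*u + 3) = (u - 3)*(u - 2)*(u - 1)*(u + 2)*(u - 3)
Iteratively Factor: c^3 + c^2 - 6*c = (c)*(c^2 + c - 6) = c*(c + 3)*(c - 2)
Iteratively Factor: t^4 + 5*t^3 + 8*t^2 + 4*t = (t)*(t^3 + 5*t^2 + 8*t + 4) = t*(t + 1)*(t^2 + 4*t + 4) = t*(t + 1)*(t + 2)*(t + 2)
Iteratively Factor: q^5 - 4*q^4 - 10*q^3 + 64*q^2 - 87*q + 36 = (q + 4)*(q^4 - 8*q^3 + 22*q^2 - 24*q + 9) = (q - 3)*(q + 4)*(q^3 - 5*q^2 + 7*q - 3) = (q - 3)^2*(q + 4)*(q^2 - 2*q + 1) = (q - 3)^2*(q - 1)*(q + 4)*(q - 1)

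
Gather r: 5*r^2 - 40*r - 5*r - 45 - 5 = 5*r^2 - 45*r - 50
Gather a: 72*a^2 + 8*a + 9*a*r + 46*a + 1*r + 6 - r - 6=72*a^2 + a*(9*r + 54)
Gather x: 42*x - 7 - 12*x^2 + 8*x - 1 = -12*x^2 + 50*x - 8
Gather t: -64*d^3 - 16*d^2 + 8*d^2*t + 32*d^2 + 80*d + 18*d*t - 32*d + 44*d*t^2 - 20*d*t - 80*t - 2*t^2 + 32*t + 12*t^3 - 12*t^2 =-64*d^3 + 16*d^2 + 48*d + 12*t^3 + t^2*(44*d - 14) + t*(8*d^2 - 2*d - 48)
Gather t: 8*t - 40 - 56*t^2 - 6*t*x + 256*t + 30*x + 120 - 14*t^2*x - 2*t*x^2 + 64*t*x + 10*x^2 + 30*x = t^2*(-14*x - 56) + t*(-2*x^2 + 58*x + 264) + 10*x^2 + 60*x + 80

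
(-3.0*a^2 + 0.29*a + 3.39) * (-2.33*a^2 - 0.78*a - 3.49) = 6.99*a^4 + 1.6643*a^3 + 2.3451*a^2 - 3.6563*a - 11.8311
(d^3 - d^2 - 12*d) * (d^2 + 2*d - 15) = d^5 + d^4 - 29*d^3 - 9*d^2 + 180*d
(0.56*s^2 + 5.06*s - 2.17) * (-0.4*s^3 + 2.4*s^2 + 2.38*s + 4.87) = -0.224*s^5 - 0.68*s^4 + 14.3448*s^3 + 9.562*s^2 + 19.4776*s - 10.5679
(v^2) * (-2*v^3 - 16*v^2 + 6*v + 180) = -2*v^5 - 16*v^4 + 6*v^3 + 180*v^2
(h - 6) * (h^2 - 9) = h^3 - 6*h^2 - 9*h + 54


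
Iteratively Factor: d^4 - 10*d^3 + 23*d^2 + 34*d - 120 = (d - 5)*(d^3 - 5*d^2 - 2*d + 24) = (d - 5)*(d - 3)*(d^2 - 2*d - 8) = (d - 5)*(d - 3)*(d + 2)*(d - 4)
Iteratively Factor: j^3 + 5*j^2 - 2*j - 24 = (j - 2)*(j^2 + 7*j + 12) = (j - 2)*(j + 3)*(j + 4)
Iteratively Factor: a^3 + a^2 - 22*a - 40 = (a - 5)*(a^2 + 6*a + 8) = (a - 5)*(a + 2)*(a + 4)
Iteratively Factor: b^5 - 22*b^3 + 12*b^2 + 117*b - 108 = (b + 4)*(b^4 - 4*b^3 - 6*b^2 + 36*b - 27) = (b - 3)*(b + 4)*(b^3 - b^2 - 9*b + 9) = (b - 3)*(b + 3)*(b + 4)*(b^2 - 4*b + 3) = (b - 3)*(b - 1)*(b + 3)*(b + 4)*(b - 3)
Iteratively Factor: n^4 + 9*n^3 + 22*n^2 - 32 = (n - 1)*(n^3 + 10*n^2 + 32*n + 32) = (n - 1)*(n + 2)*(n^2 + 8*n + 16) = (n - 1)*(n + 2)*(n + 4)*(n + 4)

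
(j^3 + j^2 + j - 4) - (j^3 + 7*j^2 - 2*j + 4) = -6*j^2 + 3*j - 8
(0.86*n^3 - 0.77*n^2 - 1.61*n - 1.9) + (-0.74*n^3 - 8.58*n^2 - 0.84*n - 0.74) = 0.12*n^3 - 9.35*n^2 - 2.45*n - 2.64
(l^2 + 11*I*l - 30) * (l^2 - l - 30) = l^4 - l^3 + 11*I*l^3 - 60*l^2 - 11*I*l^2 + 30*l - 330*I*l + 900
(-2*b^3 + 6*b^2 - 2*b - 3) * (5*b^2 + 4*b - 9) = -10*b^5 + 22*b^4 + 32*b^3 - 77*b^2 + 6*b + 27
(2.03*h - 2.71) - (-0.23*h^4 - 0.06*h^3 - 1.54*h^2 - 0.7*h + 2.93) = 0.23*h^4 + 0.06*h^3 + 1.54*h^2 + 2.73*h - 5.64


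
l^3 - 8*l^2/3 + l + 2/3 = (l - 2)*(l - 1)*(l + 1/3)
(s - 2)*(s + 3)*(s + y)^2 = s^4 + 2*s^3*y + s^3 + s^2*y^2 + 2*s^2*y - 6*s^2 + s*y^2 - 12*s*y - 6*y^2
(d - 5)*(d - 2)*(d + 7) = d^3 - 39*d + 70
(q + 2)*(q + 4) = q^2 + 6*q + 8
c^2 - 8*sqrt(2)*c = c*(c - 8*sqrt(2))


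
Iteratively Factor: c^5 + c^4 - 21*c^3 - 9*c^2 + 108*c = (c + 4)*(c^4 - 3*c^3 - 9*c^2 + 27*c) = (c - 3)*(c + 4)*(c^3 - 9*c) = (c - 3)*(c + 3)*(c + 4)*(c^2 - 3*c) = (c - 3)^2*(c + 3)*(c + 4)*(c)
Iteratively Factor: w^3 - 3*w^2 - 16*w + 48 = (w - 3)*(w^2 - 16) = (w - 3)*(w + 4)*(w - 4)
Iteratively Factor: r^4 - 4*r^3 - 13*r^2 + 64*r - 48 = (r + 4)*(r^3 - 8*r^2 + 19*r - 12) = (r - 1)*(r + 4)*(r^2 - 7*r + 12) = (r - 4)*(r - 1)*(r + 4)*(r - 3)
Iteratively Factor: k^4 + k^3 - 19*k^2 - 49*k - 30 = (k + 3)*(k^3 - 2*k^2 - 13*k - 10) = (k - 5)*(k + 3)*(k^2 + 3*k + 2) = (k - 5)*(k + 2)*(k + 3)*(k + 1)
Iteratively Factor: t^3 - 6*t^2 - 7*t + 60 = (t - 4)*(t^2 - 2*t - 15) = (t - 5)*(t - 4)*(t + 3)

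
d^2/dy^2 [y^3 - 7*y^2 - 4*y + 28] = 6*y - 14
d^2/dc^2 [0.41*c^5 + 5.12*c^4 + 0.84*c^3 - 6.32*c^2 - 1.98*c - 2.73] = 8.2*c^3 + 61.44*c^2 + 5.04*c - 12.64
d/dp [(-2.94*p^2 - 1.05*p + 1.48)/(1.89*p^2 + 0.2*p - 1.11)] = (1.3965*p^2 + 0.932400000000001*p + 0.8695)/(3.5721*p^4 + 0.756*p^3 - 4.1558*p^2 - 0.444*p + 1.2321)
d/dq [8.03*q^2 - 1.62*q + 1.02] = 16.06*q - 1.62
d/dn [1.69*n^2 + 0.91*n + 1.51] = 3.38*n + 0.91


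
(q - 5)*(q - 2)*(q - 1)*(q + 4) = q^4 - 4*q^3 - 15*q^2 + 58*q - 40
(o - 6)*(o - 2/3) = o^2 - 20*o/3 + 4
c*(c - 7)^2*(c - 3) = c^4 - 17*c^3 + 91*c^2 - 147*c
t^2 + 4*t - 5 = (t - 1)*(t + 5)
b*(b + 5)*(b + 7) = b^3 + 12*b^2 + 35*b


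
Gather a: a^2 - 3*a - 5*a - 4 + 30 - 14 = a^2 - 8*a + 12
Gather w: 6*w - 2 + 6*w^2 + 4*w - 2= 6*w^2 + 10*w - 4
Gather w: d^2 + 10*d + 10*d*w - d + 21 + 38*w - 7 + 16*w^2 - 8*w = d^2 + 9*d + 16*w^2 + w*(10*d + 30) + 14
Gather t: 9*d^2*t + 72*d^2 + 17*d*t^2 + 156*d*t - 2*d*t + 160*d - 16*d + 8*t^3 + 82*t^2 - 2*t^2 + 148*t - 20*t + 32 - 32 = 72*d^2 + 144*d + 8*t^3 + t^2*(17*d + 80) + t*(9*d^2 + 154*d + 128)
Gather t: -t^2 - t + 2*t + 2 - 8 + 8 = -t^2 + t + 2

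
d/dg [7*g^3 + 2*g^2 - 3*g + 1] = 21*g^2 + 4*g - 3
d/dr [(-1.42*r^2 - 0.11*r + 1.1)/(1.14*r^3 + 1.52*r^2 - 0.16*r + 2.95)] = (1.6188*r^4 + 0.2508*r^3 - 3.3676*r^2 - 11.722*r - 0.1485)/(1.2996*r^6 + 3.4656*r^5 + 1.9456*r^4 + 6.2396*r^3 + 8.9936*r^2 - 0.944*r + 8.7025)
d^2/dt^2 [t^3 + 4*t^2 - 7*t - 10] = 6*t + 8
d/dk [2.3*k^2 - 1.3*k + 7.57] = 4.6*k - 1.3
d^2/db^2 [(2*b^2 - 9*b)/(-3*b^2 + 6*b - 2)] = 2*(45*b^3 + 36*b^2 - 162*b + 100)/(27*b^6 - 162*b^5 + 378*b^4 - 432*b^3 + 252*b^2 - 72*b + 8)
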